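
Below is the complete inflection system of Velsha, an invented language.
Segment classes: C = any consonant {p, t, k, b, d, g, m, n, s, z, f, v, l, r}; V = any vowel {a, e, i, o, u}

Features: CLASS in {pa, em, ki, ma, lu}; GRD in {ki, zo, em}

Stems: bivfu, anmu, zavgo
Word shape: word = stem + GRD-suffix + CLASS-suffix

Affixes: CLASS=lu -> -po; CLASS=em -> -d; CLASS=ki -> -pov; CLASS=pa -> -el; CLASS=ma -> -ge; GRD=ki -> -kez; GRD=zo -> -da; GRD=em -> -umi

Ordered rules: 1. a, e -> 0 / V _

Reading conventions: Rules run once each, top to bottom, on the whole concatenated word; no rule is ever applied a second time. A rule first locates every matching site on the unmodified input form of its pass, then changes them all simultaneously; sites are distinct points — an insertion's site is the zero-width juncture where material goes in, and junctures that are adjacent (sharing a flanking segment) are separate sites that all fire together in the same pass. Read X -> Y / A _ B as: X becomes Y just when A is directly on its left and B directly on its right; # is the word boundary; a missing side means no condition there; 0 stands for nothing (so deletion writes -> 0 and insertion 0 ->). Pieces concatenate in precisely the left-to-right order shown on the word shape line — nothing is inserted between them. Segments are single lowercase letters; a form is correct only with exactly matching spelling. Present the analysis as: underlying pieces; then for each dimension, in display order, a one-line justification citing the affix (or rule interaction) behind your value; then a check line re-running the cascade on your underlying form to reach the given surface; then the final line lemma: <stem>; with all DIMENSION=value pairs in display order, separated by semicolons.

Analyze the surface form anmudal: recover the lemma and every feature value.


underlying: anmu-da-el
CLASS=pa - signalled by the affix -el
GRD=zo - signalled by the affix -da
check: anmudael -> anmudal
lemma: anmu; CLASS=pa; GRD=zo


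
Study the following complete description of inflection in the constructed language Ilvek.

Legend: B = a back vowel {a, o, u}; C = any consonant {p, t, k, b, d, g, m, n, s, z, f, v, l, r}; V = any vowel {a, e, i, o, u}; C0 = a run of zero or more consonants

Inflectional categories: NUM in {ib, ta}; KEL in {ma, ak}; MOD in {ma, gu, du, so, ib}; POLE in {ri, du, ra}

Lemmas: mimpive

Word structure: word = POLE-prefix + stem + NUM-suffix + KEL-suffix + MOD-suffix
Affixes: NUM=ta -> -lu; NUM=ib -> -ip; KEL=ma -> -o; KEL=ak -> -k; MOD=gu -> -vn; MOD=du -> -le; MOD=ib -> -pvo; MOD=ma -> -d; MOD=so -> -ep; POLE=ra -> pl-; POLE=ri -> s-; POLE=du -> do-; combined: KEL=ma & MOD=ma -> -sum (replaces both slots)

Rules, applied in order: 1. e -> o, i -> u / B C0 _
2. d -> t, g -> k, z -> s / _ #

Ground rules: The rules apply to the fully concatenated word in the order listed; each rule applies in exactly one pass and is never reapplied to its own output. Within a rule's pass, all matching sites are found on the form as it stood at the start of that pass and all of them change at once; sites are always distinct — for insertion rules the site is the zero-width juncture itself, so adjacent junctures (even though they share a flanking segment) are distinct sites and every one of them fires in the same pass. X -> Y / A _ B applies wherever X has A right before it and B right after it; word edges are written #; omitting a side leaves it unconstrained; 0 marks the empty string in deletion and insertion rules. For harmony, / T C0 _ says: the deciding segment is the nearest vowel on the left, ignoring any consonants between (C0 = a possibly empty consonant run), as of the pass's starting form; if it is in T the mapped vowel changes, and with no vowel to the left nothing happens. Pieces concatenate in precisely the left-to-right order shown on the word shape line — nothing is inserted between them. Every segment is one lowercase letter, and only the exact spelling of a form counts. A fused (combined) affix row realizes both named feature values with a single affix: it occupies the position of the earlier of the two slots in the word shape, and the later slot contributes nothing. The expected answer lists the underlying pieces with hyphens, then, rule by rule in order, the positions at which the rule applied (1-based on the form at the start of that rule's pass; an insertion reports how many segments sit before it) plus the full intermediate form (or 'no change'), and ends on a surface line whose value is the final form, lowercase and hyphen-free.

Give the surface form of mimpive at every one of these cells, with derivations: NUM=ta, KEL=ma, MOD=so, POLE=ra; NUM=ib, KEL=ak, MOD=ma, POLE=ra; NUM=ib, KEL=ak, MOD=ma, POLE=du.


cell NUM=ta, KEL=ma, MOD=so, POLE=ra:
underlying: pl-mimpive-lu-o-ep
1. e -> o, i -> u / B C0 _: fires at position(s) 13: plmimpiveluoop
2. d -> t, g -> k, z -> s / _ #: no change
surface: plmimpiveluoop

cell NUM=ib, KEL=ak, MOD=ma, POLE=ra:
underlying: pl-mimpive-ip-k-d
1. e -> o, i -> u / B C0 _: no change
2. d -> t, g -> k, z -> s / _ #: fires at position(s) 13: plmimpiveipkt
surface: plmimpiveipkt

cell NUM=ib, KEL=ak, MOD=ma, POLE=du:
underlying: do-mimpive-ip-k-d
1. e -> o, i -> u / B C0 _: fires at position(s) 4: domumpiveipkd
2. d -> t, g -> k, z -> s / _ #: fires at position(s) 13: domumpiveipkt
surface: domumpiveipkt


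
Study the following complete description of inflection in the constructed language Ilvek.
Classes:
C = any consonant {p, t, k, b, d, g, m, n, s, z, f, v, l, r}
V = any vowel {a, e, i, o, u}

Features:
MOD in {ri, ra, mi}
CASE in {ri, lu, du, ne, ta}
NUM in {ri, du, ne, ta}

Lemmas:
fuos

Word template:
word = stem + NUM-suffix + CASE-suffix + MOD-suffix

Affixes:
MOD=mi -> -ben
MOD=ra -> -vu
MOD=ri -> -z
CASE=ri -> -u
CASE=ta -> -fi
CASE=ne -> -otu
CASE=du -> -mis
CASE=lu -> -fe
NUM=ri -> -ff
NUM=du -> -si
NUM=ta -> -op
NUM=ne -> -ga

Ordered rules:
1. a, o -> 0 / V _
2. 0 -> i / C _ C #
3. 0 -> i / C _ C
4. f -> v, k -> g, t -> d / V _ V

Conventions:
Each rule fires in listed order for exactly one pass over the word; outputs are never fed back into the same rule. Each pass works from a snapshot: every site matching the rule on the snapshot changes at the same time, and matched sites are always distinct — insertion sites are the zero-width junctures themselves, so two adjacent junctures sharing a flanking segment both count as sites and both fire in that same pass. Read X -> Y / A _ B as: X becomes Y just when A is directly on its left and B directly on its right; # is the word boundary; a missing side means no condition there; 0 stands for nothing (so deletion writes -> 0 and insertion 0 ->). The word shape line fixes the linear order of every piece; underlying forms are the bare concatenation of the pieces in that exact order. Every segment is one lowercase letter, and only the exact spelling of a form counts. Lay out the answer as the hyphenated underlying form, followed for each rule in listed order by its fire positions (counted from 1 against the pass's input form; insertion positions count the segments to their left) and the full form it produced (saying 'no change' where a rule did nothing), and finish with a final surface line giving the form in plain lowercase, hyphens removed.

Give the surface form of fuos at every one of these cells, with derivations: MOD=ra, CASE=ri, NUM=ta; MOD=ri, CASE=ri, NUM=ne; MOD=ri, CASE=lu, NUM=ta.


cell MOD=ra, CASE=ri, NUM=ta:
underlying: fuos-op-u-vu
1. a, o -> 0 / V _: fires at position(s) 3: fusopuvu
2. 0 -> i / C _ C #: no change
3. 0 -> i / C _ C: no change
4. f -> v, k -> g, t -> d / V _ V: no change
surface: fusopuvu

cell MOD=ri, CASE=ri, NUM=ne:
underlying: fuos-ga-u-z
1. a, o -> 0 / V _: fires at position(s) 3: fusgauz
2. 0 -> i / C _ C #: no change
3. 0 -> i / C _ C: inserts after position(s) 3: fusigauz
4. f -> v, k -> g, t -> d / V _ V: no change
surface: fusigauz

cell MOD=ri, CASE=lu, NUM=ta:
underlying: fuos-op-fe-z
1. a, o -> 0 / V _: fires at position(s) 3: fusopfez
2. 0 -> i / C _ C #: no change
3. 0 -> i / C _ C: inserts after position(s) 5: fusopifez
4. f -> v, k -> g, t -> d / V _ V: fires at position(s) 7: fusopivez
surface: fusopivez


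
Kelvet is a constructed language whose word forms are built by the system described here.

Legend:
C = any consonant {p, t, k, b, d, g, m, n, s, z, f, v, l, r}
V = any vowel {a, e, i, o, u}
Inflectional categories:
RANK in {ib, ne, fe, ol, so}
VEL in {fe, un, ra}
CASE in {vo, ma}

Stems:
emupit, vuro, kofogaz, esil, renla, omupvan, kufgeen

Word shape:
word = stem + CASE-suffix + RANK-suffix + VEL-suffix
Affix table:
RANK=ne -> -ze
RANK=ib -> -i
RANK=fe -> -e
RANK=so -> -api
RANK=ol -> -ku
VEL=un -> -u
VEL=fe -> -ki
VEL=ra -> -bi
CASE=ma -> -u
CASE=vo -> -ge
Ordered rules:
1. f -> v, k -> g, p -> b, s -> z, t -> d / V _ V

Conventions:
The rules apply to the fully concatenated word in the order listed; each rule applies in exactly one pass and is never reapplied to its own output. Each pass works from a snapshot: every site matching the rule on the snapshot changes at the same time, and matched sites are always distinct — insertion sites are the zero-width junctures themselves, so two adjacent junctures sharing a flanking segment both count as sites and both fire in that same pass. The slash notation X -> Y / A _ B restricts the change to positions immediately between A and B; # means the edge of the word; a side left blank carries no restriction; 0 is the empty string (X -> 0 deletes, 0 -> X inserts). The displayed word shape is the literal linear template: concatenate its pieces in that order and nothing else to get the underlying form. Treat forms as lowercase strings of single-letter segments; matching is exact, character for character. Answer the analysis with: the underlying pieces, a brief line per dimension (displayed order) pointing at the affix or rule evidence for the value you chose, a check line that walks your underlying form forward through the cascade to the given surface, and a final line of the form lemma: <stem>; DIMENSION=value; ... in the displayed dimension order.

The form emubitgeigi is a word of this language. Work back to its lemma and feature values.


underlying: emupit-ge-i-ki
RANK=ib - signalled by the affix -i
VEL=fe - signalled by the affix -ki
CASE=vo - signalled by the affix -ge
check: emupitgeiki -> emubitgeigi
lemma: emupit; RANK=ib; VEL=fe; CASE=vo


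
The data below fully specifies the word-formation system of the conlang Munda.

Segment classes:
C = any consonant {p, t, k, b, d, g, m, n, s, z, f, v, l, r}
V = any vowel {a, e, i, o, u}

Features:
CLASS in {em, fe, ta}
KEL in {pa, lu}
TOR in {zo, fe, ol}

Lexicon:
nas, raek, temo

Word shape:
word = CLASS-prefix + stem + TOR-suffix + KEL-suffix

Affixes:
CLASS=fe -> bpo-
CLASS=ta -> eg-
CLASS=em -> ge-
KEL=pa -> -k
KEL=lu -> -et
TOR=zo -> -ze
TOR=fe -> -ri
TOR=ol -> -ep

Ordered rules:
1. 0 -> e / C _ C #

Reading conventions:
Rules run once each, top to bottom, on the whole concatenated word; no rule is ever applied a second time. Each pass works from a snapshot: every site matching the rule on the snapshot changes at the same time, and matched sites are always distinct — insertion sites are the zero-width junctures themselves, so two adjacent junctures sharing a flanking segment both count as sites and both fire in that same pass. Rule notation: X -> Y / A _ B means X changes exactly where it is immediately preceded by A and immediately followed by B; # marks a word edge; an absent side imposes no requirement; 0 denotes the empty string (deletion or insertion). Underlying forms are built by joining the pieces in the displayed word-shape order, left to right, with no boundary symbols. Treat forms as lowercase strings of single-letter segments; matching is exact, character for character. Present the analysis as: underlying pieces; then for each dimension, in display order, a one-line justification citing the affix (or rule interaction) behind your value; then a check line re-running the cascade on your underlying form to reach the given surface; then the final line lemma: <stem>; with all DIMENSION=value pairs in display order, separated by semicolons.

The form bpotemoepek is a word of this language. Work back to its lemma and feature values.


underlying: bpo-temo-ep-k
CLASS=fe - signalled by the affix bpo-
KEL=pa - signalled by the affix -k
TOR=ol - signalled by the affix -ep
check: bpotemoepk -> bpotemoepek
lemma: temo; CLASS=fe; KEL=pa; TOR=ol


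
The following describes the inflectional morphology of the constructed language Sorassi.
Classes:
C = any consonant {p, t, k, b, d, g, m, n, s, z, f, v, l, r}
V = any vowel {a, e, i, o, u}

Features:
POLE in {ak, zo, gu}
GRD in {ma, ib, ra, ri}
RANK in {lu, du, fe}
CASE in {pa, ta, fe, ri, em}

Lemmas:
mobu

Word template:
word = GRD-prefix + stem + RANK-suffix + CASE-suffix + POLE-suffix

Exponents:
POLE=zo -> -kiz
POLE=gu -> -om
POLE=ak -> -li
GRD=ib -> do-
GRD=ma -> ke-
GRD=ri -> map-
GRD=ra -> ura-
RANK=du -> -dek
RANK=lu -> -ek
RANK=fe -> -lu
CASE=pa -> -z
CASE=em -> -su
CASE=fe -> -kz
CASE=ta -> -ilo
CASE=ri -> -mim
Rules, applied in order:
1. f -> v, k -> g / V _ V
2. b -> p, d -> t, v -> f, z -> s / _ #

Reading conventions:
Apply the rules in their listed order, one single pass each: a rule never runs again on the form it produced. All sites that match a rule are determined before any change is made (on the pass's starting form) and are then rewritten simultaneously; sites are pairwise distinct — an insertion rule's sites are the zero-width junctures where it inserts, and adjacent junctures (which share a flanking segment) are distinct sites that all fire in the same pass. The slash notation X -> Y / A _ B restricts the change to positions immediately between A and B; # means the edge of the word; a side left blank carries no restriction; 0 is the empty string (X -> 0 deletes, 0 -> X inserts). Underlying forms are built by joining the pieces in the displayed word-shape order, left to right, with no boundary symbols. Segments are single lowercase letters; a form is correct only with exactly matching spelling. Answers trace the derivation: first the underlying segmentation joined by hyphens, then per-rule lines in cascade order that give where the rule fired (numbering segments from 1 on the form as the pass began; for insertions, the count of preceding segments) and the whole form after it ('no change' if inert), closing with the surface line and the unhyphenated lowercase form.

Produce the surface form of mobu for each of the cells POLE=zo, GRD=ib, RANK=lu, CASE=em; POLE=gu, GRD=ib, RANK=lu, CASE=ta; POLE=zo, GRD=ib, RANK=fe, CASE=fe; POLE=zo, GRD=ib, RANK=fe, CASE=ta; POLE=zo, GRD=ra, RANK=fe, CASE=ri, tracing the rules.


cell POLE=zo, GRD=ib, RANK=lu, CASE=em:
underlying: do-mobu-ek-su-kiz
1. f -> v, k -> g / V _ V: fires at position(s) 11: domobueksugiz
2. b -> p, d -> t, v -> f, z -> s / _ #: fires at position(s) 13: domobueksugis
surface: domobueksugis

cell POLE=gu, GRD=ib, RANK=lu, CASE=ta:
underlying: do-mobu-ek-ilo-om
1. f -> v, k -> g / V _ V: fires at position(s) 8: domobuegiloom
2. b -> p, d -> t, v -> f, z -> s / _ #: no change
surface: domobuegiloom

cell POLE=zo, GRD=ib, RANK=fe, CASE=fe:
underlying: do-mobu-lu-kz-kiz
1. f -> v, k -> g / V _ V: no change
2. b -> p, d -> t, v -> f, z -> s / _ #: fires at position(s) 13: domobulukzkis
surface: domobulukzkis

cell POLE=zo, GRD=ib, RANK=fe, CASE=ta:
underlying: do-mobu-lu-ilo-kiz
1. f -> v, k -> g / V _ V: fires at position(s) 12: domobuluilogiz
2. b -> p, d -> t, v -> f, z -> s / _ #: fires at position(s) 14: domobuluilogis
surface: domobuluilogis

cell POLE=zo, GRD=ra, RANK=fe, CASE=ri:
underlying: ura-mobu-lu-mim-kiz
1. f -> v, k -> g / V _ V: no change
2. b -> p, d -> t, v -> f, z -> s / _ #: fires at position(s) 15: uramobulumimkis
surface: uramobulumimkis


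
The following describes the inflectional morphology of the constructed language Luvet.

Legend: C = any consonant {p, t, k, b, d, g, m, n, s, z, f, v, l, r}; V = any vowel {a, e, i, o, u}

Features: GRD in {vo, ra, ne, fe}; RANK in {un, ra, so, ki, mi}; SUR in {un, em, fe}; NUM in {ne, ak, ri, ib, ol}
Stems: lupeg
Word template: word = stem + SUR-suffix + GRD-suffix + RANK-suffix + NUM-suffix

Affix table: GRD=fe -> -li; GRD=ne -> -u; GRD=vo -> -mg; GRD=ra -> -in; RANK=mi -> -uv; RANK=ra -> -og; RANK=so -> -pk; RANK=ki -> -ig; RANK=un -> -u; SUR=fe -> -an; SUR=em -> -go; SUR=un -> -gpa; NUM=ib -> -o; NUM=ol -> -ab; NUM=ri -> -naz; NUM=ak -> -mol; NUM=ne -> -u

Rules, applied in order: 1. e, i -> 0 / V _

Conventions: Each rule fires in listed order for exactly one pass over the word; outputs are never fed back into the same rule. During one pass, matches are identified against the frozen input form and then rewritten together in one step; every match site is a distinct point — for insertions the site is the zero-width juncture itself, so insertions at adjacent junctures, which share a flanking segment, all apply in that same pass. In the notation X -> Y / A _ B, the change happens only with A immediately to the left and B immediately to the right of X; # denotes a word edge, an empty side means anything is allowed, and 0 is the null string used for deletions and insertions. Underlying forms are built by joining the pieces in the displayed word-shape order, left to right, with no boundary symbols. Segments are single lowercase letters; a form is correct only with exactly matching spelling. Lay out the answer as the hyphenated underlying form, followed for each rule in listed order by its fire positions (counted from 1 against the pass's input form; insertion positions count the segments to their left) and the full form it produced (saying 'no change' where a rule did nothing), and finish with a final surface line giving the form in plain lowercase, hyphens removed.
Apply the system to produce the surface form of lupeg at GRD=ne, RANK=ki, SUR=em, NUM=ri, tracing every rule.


underlying: lupeg-go-u-ig-naz
1. e, i -> 0 / V _: fires at position(s) 9: lupeggougnaz
surface: lupeggougnaz


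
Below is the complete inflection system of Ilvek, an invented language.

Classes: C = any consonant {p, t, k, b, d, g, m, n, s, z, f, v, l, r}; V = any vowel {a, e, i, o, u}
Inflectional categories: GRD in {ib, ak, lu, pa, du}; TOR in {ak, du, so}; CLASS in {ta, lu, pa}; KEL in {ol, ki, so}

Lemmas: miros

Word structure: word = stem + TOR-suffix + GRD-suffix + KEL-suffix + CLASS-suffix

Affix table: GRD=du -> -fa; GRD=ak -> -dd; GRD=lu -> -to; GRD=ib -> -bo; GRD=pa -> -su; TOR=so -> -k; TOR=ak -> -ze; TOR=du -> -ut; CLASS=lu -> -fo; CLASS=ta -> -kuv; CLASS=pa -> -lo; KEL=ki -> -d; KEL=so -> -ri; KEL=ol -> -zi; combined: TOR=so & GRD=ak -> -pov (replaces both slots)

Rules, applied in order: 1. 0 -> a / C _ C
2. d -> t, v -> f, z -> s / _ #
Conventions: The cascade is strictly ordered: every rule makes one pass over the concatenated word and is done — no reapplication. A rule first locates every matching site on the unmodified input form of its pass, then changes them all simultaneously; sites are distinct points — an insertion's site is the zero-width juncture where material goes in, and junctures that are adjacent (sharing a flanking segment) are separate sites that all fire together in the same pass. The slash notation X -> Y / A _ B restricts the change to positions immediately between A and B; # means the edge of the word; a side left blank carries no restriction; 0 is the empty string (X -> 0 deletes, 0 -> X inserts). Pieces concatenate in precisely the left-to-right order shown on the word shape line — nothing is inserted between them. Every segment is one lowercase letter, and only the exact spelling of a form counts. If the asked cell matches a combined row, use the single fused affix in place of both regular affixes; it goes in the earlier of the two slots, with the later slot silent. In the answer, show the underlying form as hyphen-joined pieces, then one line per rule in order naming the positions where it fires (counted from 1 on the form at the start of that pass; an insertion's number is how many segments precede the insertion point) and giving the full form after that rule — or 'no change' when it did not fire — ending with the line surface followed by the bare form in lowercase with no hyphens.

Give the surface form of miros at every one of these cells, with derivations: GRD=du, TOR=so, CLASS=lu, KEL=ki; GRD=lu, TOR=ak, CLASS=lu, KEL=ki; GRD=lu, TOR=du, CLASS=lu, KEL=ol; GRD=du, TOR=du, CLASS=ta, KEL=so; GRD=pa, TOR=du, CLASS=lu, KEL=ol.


cell GRD=du, TOR=so, CLASS=lu, KEL=ki:
underlying: miros-k-fa-d-fo
1. 0 -> a / C _ C: inserts after position(s) 5, 6, 9: mirosakafadafo
2. d -> t, v -> f, z -> s / _ #: no change
surface: mirosakafadafo

cell GRD=lu, TOR=ak, CLASS=lu, KEL=ki:
underlying: miros-ze-to-d-fo
1. 0 -> a / C _ C: inserts after position(s) 5, 10: mirosazetodafo
2. d -> t, v -> f, z -> s / _ #: no change
surface: mirosazetodafo

cell GRD=lu, TOR=du, CLASS=lu, KEL=ol:
underlying: miros-ut-to-zi-fo
1. 0 -> a / C _ C: inserts after position(s) 7: mirosutatozifo
2. d -> t, v -> f, z -> s / _ #: no change
surface: mirosutatozifo

cell GRD=du, TOR=du, CLASS=ta, KEL=so:
underlying: miros-ut-fa-ri-kuv
1. 0 -> a / C _ C: inserts after position(s) 7: mirosutafarikuv
2. d -> t, v -> f, z -> s / _ #: fires at position(s) 15: mirosutafarikuf
surface: mirosutafarikuf

cell GRD=pa, TOR=du, CLASS=lu, KEL=ol:
underlying: miros-ut-su-zi-fo
1. 0 -> a / C _ C: inserts after position(s) 7: mirosutasuzifo
2. d -> t, v -> f, z -> s / _ #: no change
surface: mirosutasuzifo


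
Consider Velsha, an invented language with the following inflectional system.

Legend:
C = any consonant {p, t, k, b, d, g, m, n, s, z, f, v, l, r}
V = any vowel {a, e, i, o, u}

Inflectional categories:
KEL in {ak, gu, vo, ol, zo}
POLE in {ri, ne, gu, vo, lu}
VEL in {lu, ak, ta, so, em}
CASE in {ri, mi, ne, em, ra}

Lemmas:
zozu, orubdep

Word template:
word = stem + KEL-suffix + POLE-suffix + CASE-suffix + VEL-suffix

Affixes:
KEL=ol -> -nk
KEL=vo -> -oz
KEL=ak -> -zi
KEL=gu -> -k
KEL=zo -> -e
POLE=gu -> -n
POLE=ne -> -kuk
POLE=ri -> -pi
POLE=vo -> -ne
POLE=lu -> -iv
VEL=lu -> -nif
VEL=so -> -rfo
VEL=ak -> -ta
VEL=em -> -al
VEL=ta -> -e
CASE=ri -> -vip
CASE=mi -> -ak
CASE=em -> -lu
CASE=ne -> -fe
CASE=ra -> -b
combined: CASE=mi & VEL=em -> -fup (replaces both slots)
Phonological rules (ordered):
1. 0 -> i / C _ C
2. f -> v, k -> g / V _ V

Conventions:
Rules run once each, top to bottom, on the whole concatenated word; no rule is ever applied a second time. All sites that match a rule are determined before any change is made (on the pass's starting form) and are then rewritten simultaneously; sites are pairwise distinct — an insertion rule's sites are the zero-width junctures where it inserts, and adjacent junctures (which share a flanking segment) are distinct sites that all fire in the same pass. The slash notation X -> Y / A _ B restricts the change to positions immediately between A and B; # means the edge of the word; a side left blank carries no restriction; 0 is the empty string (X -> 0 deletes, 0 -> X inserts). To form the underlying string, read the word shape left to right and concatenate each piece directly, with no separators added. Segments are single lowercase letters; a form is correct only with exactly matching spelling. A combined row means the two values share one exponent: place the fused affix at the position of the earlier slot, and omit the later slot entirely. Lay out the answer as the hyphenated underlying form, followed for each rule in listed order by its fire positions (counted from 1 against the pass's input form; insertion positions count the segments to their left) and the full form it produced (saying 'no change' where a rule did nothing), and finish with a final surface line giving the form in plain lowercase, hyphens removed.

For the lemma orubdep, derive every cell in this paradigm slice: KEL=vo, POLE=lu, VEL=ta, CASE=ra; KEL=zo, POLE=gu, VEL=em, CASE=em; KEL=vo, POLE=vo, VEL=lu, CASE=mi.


cell KEL=vo, POLE=lu, VEL=ta, CASE=ra:
underlying: orubdep-oz-iv-b-e
1. 0 -> i / C _ C: inserts after position(s) 4, 11: orubidepozivibe
2. f -> v, k -> g / V _ V: no change
surface: orubidepozivibe

cell KEL=zo, POLE=gu, VEL=em, CASE=em:
underlying: orubdep-e-n-lu-al
1. 0 -> i / C _ C: inserts after position(s) 4, 9: orubidepenilual
2. f -> v, k -> g / V _ V: no change
surface: orubidepenilual

cell KEL=vo, POLE=vo, VEL=lu, CASE=mi:
underlying: orubdep-oz-ne-ak-nif
1. 0 -> i / C _ C: inserts after position(s) 4, 9, 13: orubidepozineakinif
2. f -> v, k -> g / V _ V: fires at position(s) 15: orubidepozineaginif
surface: orubidepozineaginif


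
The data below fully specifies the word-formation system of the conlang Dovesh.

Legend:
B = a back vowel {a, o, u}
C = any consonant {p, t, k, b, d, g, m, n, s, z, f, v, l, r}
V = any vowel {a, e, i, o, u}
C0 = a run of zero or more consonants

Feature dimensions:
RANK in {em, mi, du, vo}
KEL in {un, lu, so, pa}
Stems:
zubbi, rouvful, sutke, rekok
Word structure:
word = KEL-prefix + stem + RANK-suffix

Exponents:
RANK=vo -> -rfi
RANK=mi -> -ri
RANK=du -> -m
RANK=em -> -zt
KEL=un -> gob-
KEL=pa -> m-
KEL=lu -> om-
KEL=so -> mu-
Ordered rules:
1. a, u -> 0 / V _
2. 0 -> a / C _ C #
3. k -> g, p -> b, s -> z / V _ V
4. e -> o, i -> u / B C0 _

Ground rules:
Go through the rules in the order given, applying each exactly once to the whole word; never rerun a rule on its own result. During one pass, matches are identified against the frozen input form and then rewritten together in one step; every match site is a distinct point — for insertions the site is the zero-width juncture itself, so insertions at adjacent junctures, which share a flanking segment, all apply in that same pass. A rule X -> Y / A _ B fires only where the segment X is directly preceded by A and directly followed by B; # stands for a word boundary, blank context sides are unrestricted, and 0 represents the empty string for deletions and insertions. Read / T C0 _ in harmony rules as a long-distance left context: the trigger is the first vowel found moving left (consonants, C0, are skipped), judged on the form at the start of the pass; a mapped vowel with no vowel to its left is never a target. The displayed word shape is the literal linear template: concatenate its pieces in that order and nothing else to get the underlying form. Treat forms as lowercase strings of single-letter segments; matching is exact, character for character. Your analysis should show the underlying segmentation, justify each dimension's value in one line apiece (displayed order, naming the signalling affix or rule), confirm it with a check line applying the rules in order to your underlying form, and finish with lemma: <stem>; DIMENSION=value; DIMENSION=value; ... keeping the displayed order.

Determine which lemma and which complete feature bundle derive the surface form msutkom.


underlying: m-sutke-m
RANK=du - signalled by the affix -m
KEL=pa - signalled by the affix m-
check: msutkem -> msutkem -> msutkem -> msutkem -> msutkom
lemma: sutke; RANK=du; KEL=pa


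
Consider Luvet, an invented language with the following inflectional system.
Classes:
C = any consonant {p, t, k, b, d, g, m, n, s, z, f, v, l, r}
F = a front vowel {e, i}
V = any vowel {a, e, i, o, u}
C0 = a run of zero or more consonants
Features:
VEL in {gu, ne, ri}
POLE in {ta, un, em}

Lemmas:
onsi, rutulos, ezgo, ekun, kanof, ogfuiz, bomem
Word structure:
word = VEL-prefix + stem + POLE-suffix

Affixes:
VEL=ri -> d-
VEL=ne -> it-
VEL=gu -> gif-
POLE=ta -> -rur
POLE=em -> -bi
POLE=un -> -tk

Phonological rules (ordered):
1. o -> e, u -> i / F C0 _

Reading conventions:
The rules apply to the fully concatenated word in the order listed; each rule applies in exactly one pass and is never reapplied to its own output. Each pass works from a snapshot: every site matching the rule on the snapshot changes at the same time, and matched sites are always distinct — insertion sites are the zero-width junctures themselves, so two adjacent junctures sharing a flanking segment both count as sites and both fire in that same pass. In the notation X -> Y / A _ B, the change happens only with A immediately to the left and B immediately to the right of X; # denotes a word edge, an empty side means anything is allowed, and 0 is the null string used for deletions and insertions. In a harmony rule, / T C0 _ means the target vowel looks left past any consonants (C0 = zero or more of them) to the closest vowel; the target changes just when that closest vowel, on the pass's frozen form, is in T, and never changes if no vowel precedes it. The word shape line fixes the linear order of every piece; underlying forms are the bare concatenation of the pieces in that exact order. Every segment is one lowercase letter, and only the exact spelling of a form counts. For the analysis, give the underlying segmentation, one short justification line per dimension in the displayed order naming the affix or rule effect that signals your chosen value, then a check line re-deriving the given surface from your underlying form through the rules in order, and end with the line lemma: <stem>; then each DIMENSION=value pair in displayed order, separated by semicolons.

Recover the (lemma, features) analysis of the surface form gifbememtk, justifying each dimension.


underlying: gif-bomem-tk
VEL=gu - signalled by the affix gif-
POLE=un - signalled by the affix -tk
check: gifbomemtk -> gifbememtk
lemma: bomem; VEL=gu; POLE=un


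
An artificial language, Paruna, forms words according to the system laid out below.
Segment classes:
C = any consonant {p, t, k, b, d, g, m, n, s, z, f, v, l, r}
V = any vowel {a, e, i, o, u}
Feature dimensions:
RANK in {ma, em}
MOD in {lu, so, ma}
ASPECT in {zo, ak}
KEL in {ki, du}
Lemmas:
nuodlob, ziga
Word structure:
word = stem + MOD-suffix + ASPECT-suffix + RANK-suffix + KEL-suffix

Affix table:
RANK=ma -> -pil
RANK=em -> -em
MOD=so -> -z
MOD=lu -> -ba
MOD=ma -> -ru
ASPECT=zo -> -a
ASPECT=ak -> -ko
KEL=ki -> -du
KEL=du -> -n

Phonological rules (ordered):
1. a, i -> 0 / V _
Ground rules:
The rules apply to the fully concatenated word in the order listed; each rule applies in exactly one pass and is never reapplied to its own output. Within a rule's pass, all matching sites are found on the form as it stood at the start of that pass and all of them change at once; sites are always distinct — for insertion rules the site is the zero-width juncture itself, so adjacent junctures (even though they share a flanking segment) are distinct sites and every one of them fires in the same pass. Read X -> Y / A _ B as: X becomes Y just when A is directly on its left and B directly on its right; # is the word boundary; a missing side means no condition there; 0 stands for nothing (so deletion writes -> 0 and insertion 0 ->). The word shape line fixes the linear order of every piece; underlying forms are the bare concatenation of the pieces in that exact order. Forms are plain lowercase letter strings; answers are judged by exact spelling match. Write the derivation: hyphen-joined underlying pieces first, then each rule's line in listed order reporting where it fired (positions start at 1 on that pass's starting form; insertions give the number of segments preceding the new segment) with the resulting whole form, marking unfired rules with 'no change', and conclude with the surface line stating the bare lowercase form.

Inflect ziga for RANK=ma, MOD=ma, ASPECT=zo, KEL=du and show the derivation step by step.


underlying: ziga-ru-a-pil-n
1. a, i -> 0 / V _: fires at position(s) 7: zigarupiln
surface: zigarupiln


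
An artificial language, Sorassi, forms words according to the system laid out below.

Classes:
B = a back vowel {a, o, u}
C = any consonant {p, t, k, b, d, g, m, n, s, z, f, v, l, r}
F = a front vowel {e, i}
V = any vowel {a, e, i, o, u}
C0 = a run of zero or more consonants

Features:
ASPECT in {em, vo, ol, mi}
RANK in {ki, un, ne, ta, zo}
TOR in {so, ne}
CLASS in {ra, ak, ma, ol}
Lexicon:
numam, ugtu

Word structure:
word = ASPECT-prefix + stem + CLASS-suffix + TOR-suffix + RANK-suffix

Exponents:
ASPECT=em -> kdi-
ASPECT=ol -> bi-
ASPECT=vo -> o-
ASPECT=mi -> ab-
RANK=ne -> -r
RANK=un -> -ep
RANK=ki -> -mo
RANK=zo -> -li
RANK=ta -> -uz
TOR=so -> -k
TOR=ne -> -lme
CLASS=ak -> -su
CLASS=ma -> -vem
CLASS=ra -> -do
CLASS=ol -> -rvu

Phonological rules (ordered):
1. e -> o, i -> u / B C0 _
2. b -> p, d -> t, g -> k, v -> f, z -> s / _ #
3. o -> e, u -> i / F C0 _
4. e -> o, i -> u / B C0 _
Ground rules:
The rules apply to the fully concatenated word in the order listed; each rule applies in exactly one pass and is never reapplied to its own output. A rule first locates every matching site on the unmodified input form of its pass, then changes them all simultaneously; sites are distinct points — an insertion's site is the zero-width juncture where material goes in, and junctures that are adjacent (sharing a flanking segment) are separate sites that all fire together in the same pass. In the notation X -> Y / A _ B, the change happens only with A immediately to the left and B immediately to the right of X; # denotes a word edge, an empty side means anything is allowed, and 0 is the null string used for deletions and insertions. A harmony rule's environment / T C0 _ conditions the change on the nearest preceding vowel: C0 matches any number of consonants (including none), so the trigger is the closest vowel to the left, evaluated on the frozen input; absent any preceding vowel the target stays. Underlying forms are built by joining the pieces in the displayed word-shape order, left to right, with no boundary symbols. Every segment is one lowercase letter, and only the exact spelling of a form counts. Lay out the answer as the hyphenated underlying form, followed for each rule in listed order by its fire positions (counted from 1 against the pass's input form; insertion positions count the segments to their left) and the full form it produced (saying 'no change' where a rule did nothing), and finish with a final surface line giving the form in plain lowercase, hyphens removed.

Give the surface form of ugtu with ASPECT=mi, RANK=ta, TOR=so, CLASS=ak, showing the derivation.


underlying: ab-ugtu-su-k-uz
1. e -> o, i -> u / B C0 _: no change
2. b -> p, d -> t, g -> k, v -> f, z -> s / _ #: fires at position(s) 11: abugtusukus
3. o -> e, u -> i / F C0 _: no change
4. e -> o, i -> u / B C0 _: no change
surface: abugtusukus


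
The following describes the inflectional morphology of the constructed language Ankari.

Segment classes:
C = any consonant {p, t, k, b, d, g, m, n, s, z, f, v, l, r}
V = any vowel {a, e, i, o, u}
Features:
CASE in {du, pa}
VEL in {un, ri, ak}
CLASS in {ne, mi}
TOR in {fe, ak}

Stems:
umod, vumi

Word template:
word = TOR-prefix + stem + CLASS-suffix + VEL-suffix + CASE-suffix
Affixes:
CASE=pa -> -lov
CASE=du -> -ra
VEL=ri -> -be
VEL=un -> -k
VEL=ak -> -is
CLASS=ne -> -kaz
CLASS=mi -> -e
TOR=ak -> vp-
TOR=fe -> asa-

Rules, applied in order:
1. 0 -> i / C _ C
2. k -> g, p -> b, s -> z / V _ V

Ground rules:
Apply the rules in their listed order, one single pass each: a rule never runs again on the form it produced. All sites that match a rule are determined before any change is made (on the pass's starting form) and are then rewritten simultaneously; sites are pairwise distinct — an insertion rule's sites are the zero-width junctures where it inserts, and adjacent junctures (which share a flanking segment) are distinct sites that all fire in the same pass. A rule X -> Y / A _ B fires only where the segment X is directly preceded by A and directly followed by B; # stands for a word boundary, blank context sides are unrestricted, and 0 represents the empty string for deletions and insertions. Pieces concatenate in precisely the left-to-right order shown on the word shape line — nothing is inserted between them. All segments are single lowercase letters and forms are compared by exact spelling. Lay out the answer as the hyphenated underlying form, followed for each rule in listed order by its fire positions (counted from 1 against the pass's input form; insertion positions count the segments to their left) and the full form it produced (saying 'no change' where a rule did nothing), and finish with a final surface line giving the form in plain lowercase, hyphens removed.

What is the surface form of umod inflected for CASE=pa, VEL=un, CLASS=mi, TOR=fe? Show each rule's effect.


underlying: asa-umod-e-k-lov
1. 0 -> i / C _ C: inserts after position(s) 9: asaumodekilov
2. k -> g, p -> b, s -> z / V _ V: fires at position(s) 2, 9: azaumodegilov
surface: azaumodegilov


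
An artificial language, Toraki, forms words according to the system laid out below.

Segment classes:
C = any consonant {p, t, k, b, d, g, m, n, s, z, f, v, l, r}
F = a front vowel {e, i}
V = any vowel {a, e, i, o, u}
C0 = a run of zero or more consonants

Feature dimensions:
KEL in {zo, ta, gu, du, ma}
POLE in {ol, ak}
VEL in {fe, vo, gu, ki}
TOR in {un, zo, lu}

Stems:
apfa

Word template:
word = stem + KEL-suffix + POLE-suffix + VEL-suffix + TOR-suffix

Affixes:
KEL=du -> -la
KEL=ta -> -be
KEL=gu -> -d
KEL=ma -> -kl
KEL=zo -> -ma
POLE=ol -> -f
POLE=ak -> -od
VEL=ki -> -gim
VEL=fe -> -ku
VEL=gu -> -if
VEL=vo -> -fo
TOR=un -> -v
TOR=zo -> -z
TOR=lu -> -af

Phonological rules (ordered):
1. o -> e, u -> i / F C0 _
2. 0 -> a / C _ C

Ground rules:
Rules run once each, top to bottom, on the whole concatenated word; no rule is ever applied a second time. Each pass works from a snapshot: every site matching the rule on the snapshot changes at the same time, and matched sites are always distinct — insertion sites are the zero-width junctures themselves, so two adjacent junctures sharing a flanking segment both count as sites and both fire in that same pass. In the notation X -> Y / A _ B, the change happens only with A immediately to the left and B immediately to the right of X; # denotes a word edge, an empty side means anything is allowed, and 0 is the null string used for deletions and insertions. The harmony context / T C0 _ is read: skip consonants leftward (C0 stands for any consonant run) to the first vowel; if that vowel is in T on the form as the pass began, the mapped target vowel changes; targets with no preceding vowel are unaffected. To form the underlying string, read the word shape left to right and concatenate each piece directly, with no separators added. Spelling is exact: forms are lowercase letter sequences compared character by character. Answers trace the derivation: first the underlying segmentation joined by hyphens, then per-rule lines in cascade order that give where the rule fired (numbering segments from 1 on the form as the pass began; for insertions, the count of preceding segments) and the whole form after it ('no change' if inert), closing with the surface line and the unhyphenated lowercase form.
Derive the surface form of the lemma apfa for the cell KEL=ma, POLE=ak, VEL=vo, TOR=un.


underlying: apfa-kl-od-fo-v
1. o -> e, u -> i / F C0 _: no change
2. 0 -> a / C _ C: inserts after position(s) 2, 5, 8: apafakalodafov
surface: apafakalodafov


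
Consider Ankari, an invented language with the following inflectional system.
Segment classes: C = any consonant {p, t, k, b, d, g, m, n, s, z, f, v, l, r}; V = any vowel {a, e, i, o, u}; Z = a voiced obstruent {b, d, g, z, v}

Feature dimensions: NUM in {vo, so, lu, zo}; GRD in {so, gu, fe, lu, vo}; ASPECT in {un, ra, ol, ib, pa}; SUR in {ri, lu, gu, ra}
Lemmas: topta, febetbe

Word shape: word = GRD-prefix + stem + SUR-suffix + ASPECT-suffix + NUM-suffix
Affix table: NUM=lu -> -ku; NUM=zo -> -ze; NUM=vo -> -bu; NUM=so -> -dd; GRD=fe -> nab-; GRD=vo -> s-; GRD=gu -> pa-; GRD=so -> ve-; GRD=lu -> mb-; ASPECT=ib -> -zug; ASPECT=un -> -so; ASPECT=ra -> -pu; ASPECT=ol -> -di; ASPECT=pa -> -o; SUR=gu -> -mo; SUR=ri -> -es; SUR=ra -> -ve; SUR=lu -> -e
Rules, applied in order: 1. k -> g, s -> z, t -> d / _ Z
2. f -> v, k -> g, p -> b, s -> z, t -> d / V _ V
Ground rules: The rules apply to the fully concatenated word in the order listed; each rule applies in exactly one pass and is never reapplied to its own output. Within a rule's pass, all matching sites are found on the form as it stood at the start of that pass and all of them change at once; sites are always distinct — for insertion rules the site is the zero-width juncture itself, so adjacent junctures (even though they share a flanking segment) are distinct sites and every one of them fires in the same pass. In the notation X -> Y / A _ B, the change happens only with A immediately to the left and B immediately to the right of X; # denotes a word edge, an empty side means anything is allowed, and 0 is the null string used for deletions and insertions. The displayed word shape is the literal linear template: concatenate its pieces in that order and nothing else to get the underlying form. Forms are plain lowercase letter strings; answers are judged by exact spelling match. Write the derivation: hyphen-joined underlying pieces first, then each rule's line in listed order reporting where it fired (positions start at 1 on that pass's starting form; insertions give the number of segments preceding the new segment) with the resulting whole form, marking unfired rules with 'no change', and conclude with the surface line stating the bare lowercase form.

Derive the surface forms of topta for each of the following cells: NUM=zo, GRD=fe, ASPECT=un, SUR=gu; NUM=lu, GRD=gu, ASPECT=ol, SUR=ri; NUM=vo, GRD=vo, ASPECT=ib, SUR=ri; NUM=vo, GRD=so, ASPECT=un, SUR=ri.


cell NUM=zo, GRD=fe, ASPECT=un, SUR=gu:
underlying: nab-topta-mo-so-ze
1. k -> g, s -> z, t -> d / _ Z: no change
2. f -> v, k -> g, p -> b, s -> z, t -> d / V _ V: fires at position(s) 11: nabtoptamozoze
surface: nabtoptamozoze

cell NUM=lu, GRD=gu, ASPECT=ol, SUR=ri:
underlying: pa-topta-es-di-ku
1. k -> g, s -> z, t -> d / _ Z: fires at position(s) 9: patoptaezdiku
2. f -> v, k -> g, p -> b, s -> z, t -> d / V _ V: fires at position(s) 3, 12: padoptaezdigu
surface: padoptaezdigu

cell NUM=vo, GRD=vo, ASPECT=ib, SUR=ri:
underlying: s-topta-es-zug-bu
1. k -> g, s -> z, t -> d / _ Z: fires at position(s) 8: stoptaezzugbu
2. f -> v, k -> g, p -> b, s -> z, t -> d / V _ V: no change
surface: stoptaezzugbu

cell NUM=vo, GRD=so, ASPECT=un, SUR=ri:
underlying: ve-topta-es-so-bu
1. k -> g, s -> z, t -> d / _ Z: no change
2. f -> v, k -> g, p -> b, s -> z, t -> d / V _ V: fires at position(s) 3: vedoptaessobu
surface: vedoptaessobu
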